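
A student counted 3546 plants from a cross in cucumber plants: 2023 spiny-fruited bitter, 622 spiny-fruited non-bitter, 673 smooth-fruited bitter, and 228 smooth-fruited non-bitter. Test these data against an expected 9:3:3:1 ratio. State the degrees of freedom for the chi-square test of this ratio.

A goodness-of-fit test with 4 phenotype classes has df = 4 − 1 = 3.

3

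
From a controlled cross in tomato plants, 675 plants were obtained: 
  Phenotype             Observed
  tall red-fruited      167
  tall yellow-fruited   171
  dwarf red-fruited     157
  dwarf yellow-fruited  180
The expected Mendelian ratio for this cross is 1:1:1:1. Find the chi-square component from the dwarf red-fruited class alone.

The 1:1:1:1 ratio has 4 parts, so with N = 675 the expected counts are:
  tall red-fruited: 675 × 1/4 = 168.75
  tall yellow-fruited: 675 × 1/4 = 168.75
  dwarf red-fruited: 675 × 1/4 = 168.75
  dwarf yellow-fruited: 675 × 1/4 = 168.75
Contribution of dwarf red-fruited: (157 − 168.75)² / 168.75 = 0.8181

0.818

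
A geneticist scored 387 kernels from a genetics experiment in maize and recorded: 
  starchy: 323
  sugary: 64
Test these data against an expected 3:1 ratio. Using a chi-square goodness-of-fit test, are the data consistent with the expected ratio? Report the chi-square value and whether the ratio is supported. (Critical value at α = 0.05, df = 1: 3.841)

Expected counts for N = 387 under a 3:1 ratio (total parts = 4):
  starchy: 387 × 3/4 = 290.25
  sugary: 387 × 1/4 = 96.75
χ² = Σ (O − E)² / E
  starchy: (323 − 290.25)² / 290.25 = 3.6953
  sugary: (64 − 96.75)² / 96.75 = 11.0859
χ² = 3.6953 + 11.0859 = 14.7812 ≈ 14.781
Degrees of freedom = 2 − 1 = 1; critical value at α = 0.05 is 3.841.
Since 14.781 > 3.841, we reject the null hypothesis — the data do not fit the 3:1 ratio.

14.781; not consistent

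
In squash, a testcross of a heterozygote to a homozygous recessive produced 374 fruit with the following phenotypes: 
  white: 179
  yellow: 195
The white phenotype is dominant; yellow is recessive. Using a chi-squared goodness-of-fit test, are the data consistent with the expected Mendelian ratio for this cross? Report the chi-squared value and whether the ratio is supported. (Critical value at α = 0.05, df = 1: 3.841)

A testcross of a heterozygote (Aa × aa) gives a 1:1 phenotypic ratio.
The 1:1 ratio has 2 parts, so with N = 374 the expected counts are:
  white: 374 × 1/2 = 187
  yellow: 374 × 1/2 = 187
χ² = Σ (O − E)² / E
  white: (179 − 187)² / 187 = 0.3422
  yellow: (195 − 187)² / 187 = 0.3422
χ² = 0.3422 + 0.3422 = 0.6844 ≈ 0.684
Degrees of freedom = 2 − 1 = 1; critical value at α = 0.05 is 3.841.
Since 0.684 < 3.841, we fail to reject the null hypothesis — the data are consistent with the 1:1 ratio.

0.684; consistent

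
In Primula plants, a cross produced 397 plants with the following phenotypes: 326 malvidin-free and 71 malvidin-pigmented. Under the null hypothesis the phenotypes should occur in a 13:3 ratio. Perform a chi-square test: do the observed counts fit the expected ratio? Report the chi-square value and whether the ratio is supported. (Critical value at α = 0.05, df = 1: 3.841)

0.195; consistent

Expected counts for N = 397 under a 13:3 ratio (total parts = 16):
  malvidin-free: 397 × 13/16 = 322.5625
  malvidin-pigmented: 397 × 3/16 = 74.4375
χ² = Σ (O − E)² / E
  malvidin-free: (326 − 322.5625)² / 322.5625 = 0.0366
  malvidin-pigmented: (71 − 74.4375)² / 74.4375 = 0.1587
χ² = 0.0366 + 0.1587 = 0.1953 ≈ 0.195
Degrees of freedom = 2 − 1 = 1; critical value at α = 0.05 is 3.841.
Since 0.195 < 3.841, we fail to reject the null hypothesis — the data are consistent with the 13:3 ratio.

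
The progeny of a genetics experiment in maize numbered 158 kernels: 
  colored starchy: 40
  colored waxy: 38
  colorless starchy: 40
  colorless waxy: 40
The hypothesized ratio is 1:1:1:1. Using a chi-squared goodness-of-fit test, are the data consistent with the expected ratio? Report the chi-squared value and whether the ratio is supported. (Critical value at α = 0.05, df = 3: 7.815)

0.076; consistent

Expected counts for N = 158 under a 1:1:1:1 ratio (total parts = 4):
  colored starchy: 158 × 1/4 = 39.5
  colored waxy: 158 × 1/4 = 39.5
  colorless starchy: 158 × 1/4 = 39.5
  colorless waxy: 158 × 1/4 = 39.5
χ² = Σ (O − E)² / E
  colored starchy: (40 − 39.5)² / 39.5 = 0.0063
  colored waxy: (38 − 39.5)² / 39.5 = 0.0570
  colorless starchy: (40 − 39.5)² / 39.5 = 0.0063
  colorless waxy: (40 − 39.5)² / 39.5 = 0.0063
χ² = 0.0063 + 0.0570 + 0.0063 + 0.0063 = 0.0759 ≈ 0.076
Degrees of freedom = 4 − 1 = 3; critical value at α = 0.05 is 7.815.
Since 0.076 < 7.815, we fail to reject the null hypothesis — the data are consistent with the 1:1:1:1 ratio.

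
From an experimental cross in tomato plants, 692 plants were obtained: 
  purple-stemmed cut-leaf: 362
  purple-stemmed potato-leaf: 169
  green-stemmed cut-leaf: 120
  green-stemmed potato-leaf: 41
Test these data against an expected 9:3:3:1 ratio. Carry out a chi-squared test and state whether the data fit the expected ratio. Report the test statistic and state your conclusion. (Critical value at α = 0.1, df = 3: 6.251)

14.631; not consistent

Under the 9:3:3:1 hypothesis (Σ ratio = 16, N = 692):
  purple-stemmed cut-leaf: 692 × 9/16 = 389.25
  purple-stemmed potato-leaf: 692 × 3/16 = 129.75
  green-stemmed cut-leaf: 692 × 3/16 = 129.75
  green-stemmed potato-leaf: 692 × 1/16 = 43.25
χ² = Σ (O − E)² / E
  purple-stemmed cut-leaf: (362 − 389.25)² / 389.25 = 1.9077
  purple-stemmed potato-leaf: (169 − 129.75)² / 129.75 = 11.8733
  green-stemmed cut-leaf: (120 − 129.75)² / 129.75 = 0.7327
  green-stemmed potato-leaf: (41 − 43.25)² / 43.25 = 0.1171
χ² = 1.9077 + 11.8733 + 0.7327 + 0.1171 = 14.6308 ≈ 14.631
Degrees of freedom = 4 − 1 = 3; critical value at α = 0.1 is 6.251.
Since 14.631 > 6.251, we reject the null hypothesis — the data do not fit the 9:3:3:1 ratio.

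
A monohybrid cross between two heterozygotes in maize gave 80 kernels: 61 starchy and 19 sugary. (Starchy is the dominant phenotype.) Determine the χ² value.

0.067

For a monohybrid cross between heterozygotes with complete dominance, the expected phenotypic ratio is 3:1.
Under the 3:1 hypothesis (Σ ratio = 4, N = 80):
  starchy: 80 × 3/4 = 60
  sugary: 80 × 1/4 = 20
χ² = Σ (O − E)² / E
  starchy: (61 − 60)² / 60 = 0.0167
  sugary: (19 − 20)² / 20 = 0.0500
χ² = 0.0167 + 0.0500 = 0.0667 ≈ 0.067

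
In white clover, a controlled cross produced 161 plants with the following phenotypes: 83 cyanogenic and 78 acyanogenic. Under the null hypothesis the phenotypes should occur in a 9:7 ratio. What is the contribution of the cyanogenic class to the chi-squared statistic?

0.632

Expected counts for N = 161 under a 9:7 ratio (total parts = 16):
  cyanogenic: 161 × 9/16 = 90.5625
  acyanogenic: 161 × 7/16 = 70.4375
Contribution of cyanogenic: (83 − 90.5625)² / 90.5625 = 0.6315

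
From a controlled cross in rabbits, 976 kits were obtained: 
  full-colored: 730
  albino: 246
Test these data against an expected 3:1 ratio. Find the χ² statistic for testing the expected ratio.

Under the 3:1 hypothesis (Σ ratio = 4, N = 976):
  full-colored: 976 × 3/4 = 732
  albino: 976 × 1/4 = 244
χ² = Σ (O − E)² / E
  full-colored: (730 − 732)² / 732 = 0.0055
  albino: (246 − 244)² / 244 = 0.0164
χ² = 0.0055 + 0.0164 = 0.0219 ≈ 0.022

0.022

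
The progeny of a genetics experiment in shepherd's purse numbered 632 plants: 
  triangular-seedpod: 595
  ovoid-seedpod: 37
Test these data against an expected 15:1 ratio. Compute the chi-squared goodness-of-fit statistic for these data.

0.169

Under the 15:1 hypothesis (Σ ratio = 16, N = 632):
  triangular-seedpod: 632 × 15/16 = 592.5
  ovoid-seedpod: 632 × 1/16 = 39.5
χ² = Σ (O − E)² / E
  triangular-seedpod: (595 − 592.5)² / 592.5 = 0.0105
  ovoid-seedpod: (37 − 39.5)² / 39.5 = 0.1582
χ² = 0.0105 + 0.1582 = 0.1687 ≈ 0.169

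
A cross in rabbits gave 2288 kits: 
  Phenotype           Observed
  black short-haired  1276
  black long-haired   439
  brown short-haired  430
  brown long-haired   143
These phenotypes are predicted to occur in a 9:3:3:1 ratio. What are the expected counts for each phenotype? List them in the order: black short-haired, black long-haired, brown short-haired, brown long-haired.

The 9:3:3:1 ratio has 16 parts, so with N = 2288 the expected counts are:
  black short-haired: 2288 × 9/16 = 1287
  black long-haired: 2288 × 3/16 = 429
  brown short-haired: 2288 × 3/16 = 429
  brown long-haired: 2288 × 1/16 = 143

1287, 429, 429, 143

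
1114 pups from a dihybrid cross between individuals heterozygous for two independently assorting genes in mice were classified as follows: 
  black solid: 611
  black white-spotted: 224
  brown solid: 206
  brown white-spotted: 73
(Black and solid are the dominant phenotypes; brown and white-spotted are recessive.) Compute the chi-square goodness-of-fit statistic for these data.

A dihybrid F₂ with independent assortment and complete dominance at both loci gives a 9:3:3:1 phenotypic ratio.
The 9:3:3:1 ratio has 16 parts, so with N = 1114 the expected counts are:
  black solid: 1114 × 9/16 = 626.625
  black white-spotted: 1114 × 3/16 = 208.875
  brown solid: 1114 × 3/16 = 208.875
  brown white-spotted: 1114 × 1/16 = 69.625
χ² = Σ (O − E)² / E
  black solid: (611 − 626.625)² / 626.625 = 0.3896
  black white-spotted: (224 − 208.875)² / 208.875 = 1.0952
  brown solid: (206 − 208.875)² / 208.875 = 0.0396
  brown white-spotted: (73 − 69.625)² / 69.625 = 0.1636
χ² = 0.3896 + 1.0952 + 0.0396 + 0.1636 = 1.688

1.688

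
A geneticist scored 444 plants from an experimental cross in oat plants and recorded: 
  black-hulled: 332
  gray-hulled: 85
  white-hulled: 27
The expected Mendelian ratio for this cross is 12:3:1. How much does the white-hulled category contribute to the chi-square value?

0.020

Under the 12:3:1 hypothesis (Σ ratio = 16, N = 444):
  black-hulled: 444 × 12/16 = 333
  gray-hulled: 444 × 3/16 = 83.25
  white-hulled: 444 × 1/16 = 27.75
Contribution of white-hulled: (27 − 27.75)² / 27.75 = 0.0203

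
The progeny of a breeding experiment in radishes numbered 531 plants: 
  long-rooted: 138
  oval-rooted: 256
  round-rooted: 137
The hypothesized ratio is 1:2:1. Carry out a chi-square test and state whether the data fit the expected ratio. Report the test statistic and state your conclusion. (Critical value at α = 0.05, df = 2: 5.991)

Total ratio parts = 4. Expected numbers out of 531:
  long-rooted: 531 × 1/4 = 132.75
  oval-rooted: 531 × 2/4 = 265.5
  round-rooted: 531 × 1/4 = 132.75
χ² = Σ (O − E)² / E
  long-rooted: (138 − 132.75)² / 132.75 = 0.2076
  oval-rooted: (256 − 265.5)² / 265.5 = 0.3399
  round-rooted: (137 − 132.75)² / 132.75 = 0.1361
χ² = 0.2076 + 0.3399 + 0.1361 = 0.6836 ≈ 0.684
Degrees of freedom = 3 − 1 = 2; critical value at α = 0.05 is 5.991.
Since 0.684 < 5.991, we fail to reject the null hypothesis — the data are consistent with the 1:2:1 ratio.

0.684; consistent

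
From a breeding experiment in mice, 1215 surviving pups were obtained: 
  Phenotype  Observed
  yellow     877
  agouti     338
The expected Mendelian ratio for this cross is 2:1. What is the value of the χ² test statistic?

16.626

Expected counts for N = 1215 under a 2:1 ratio (total parts = 3):
  yellow: 1215 × 2/3 = 810
  agouti: 1215 × 1/3 = 405
χ² = Σ (O − E)² / E
  yellow: (877 − 810)² / 810 = 5.5420
  agouti: (338 − 405)² / 405 = 11.0840
χ² = 5.5420 + 11.0840 = 16.626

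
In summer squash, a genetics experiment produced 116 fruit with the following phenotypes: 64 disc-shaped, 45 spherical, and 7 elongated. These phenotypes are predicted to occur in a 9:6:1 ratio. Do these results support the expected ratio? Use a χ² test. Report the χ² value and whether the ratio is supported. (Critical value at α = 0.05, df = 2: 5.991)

0.084; consistent

The 9:6:1 ratio has 16 parts, so with N = 116 the expected counts are:
  disc-shaped: 116 × 9/16 = 65.25
  spherical: 116 × 6/16 = 43.5
  elongated: 116 × 1/16 = 7.25
χ² = Σ (O − E)² / E
  disc-shaped: (64 − 65.25)² / 65.25 = 0.0239
  spherical: (45 − 43.5)² / 43.5 = 0.0517
  elongated: (7 − 7.25)² / 7.25 = 0.0086
χ² = 0.0239 + 0.0517 + 0.0086 = 0.0842 ≈ 0.084
Degrees of freedom = 3 − 1 = 2; critical value at α = 0.05 is 5.991.
Since 0.084 < 5.991, we fail to reject the null hypothesis — the data are consistent with the 9:6:1 ratio.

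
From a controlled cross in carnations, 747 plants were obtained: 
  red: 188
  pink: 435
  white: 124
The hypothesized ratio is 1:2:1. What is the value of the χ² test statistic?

The 1:2:1 ratio has 4 parts, so with N = 747 the expected counts are:
  red: 747 × 1/4 = 186.75
  pink: 747 × 2/4 = 373.5
  white: 747 × 1/4 = 186.75
χ² = Σ (O − E)² / E
  red: (188 − 186.75)² / 186.75 = 0.0084
  pink: (435 − 373.5)² / 373.5 = 10.1265
  white: (124 − 186.75)² / 186.75 = 21.0847
χ² = 0.0084 + 10.1265 + 21.0847 = 31.2196 ≈ 31.220

31.220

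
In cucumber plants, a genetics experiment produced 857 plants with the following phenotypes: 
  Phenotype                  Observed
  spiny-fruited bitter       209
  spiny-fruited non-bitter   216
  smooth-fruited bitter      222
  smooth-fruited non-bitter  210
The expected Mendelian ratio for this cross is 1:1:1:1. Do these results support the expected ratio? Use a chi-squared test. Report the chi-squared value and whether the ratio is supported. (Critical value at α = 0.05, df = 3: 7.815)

Total ratio parts = 4. Expected numbers out of 857:
  spiny-fruited bitter: 857 × 1/4 = 214.25
  spiny-fruited non-bitter: 857 × 1/4 = 214.25
  smooth-fruited bitter: 857 × 1/4 = 214.25
  smooth-fruited non-bitter: 857 × 1/4 = 214.25
χ² = Σ (O − E)² / E
  spiny-fruited bitter: (209 − 214.25)² / 214.25 = 0.1286
  spiny-fruited non-bitter: (216 − 214.25)² / 214.25 = 0.0143
  smooth-fruited bitter: (222 − 214.25)² / 214.25 = 0.2803
  smooth-fruited non-bitter: (210 − 214.25)² / 214.25 = 0.0843
χ² = 0.1286 + 0.0143 + 0.2803 + 0.0843 = 0.5075 ≈ 0.508
Degrees of freedom = 4 − 1 = 3; critical value at α = 0.05 is 7.815.
Since 0.508 < 7.815, we fail to reject the null hypothesis — the data are consistent with the 1:1:1:1 ratio.

0.508; consistent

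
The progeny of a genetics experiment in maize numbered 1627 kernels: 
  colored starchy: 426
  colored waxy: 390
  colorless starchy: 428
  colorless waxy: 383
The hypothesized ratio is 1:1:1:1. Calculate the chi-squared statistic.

4.098

Under the 1:1:1:1 hypothesis (Σ ratio = 4, N = 1627):
  colored starchy: 1627 × 1/4 = 406.75
  colored waxy: 1627 × 1/4 = 406.75
  colorless starchy: 1627 × 1/4 = 406.75
  colorless waxy: 1627 × 1/4 = 406.75
χ² = Σ (O − E)² / E
  colored starchy: (426 − 406.75)² / 406.75 = 0.9110
  colored waxy: (390 − 406.75)² / 406.75 = 0.6898
  colorless starchy: (428 − 406.75)² / 406.75 = 1.1102
  colorless waxy: (383 − 406.75)² / 406.75 = 1.3868
χ² = 0.9110 + 0.6898 + 1.1102 + 1.3868 = 4.0978 ≈ 4.098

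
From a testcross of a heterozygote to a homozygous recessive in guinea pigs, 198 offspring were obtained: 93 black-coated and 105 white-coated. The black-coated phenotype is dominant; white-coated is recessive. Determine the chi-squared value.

0.727

A testcross of a heterozygote (Aa × aa) gives a 1:1 phenotypic ratio.
Expected counts for N = 198 under a 1:1 ratio (total parts = 2):
  black-coated: 198 × 1/2 = 99
  white-coated: 198 × 1/2 = 99
χ² = Σ (O − E)² / E
  black-coated: (93 − 99)² / 99 = 0.3636
  white-coated: (105 − 99)² / 99 = 0.3636
χ² = 0.3636 + 0.3636 = 0.7272 ≈ 0.727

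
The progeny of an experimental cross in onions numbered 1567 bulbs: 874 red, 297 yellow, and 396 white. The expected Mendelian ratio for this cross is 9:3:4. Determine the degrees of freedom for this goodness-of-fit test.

A goodness-of-fit test with 3 phenotype classes has df = 3 − 1 = 2.

2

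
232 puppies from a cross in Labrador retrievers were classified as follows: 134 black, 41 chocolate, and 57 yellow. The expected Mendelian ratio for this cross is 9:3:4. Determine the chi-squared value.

0.255

Total ratio parts = 16. Expected numbers out of 232:
  black: 232 × 9/16 = 130.5
  chocolate: 232 × 3/16 = 43.5
  yellow: 232 × 4/16 = 58
χ² = Σ (O − E)² / E
  black: (134 − 130.5)² / 130.5 = 0.0939
  chocolate: (41 − 43.5)² / 43.5 = 0.1437
  yellow: (57 − 58)² / 58 = 0.0172
χ² = 0.0939 + 0.1437 + 0.0172 = 0.2548 ≈ 0.255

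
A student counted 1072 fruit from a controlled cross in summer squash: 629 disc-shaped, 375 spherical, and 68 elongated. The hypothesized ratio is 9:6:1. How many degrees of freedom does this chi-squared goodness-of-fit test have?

2

A goodness-of-fit test with 3 phenotype classes has df = 3 − 1 = 2.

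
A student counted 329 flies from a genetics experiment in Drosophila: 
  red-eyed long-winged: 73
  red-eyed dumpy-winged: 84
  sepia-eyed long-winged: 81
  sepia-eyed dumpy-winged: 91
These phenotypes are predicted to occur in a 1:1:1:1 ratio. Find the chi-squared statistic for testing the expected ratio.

Under the 1:1:1:1 hypothesis (Σ ratio = 4, N = 329):
  red-eyed long-winged: 329 × 1/4 = 82.25
  red-eyed dumpy-winged: 329 × 1/4 = 82.25
  sepia-eyed long-winged: 329 × 1/4 = 82.25
  sepia-eyed dumpy-winged: 329 × 1/4 = 82.25
χ² = Σ (O − E)² / E
  red-eyed long-winged: (73 − 82.25)² / 82.25 = 1.0403
  red-eyed dumpy-winged: (84 − 82.25)² / 82.25 = 0.0372
  sepia-eyed long-winged: (81 − 82.25)² / 82.25 = 0.0190
  sepia-eyed dumpy-winged: (91 − 82.25)² / 82.25 = 0.9309
χ² = 1.0403 + 0.0372 + 0.0190 + 0.9309 = 2.0274 ≈ 2.027

2.027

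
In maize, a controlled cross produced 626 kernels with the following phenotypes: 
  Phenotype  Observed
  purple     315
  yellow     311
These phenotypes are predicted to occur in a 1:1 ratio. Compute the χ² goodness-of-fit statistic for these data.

0.026

Total ratio parts = 2. Expected numbers out of 626:
  purple: 626 × 1/2 = 313
  yellow: 626 × 1/2 = 313
χ² = Σ (O − E)² / E
  purple: (315 − 313)² / 313 = 0.0128
  yellow: (311 − 313)² / 313 = 0.0128
χ² = 0.0128 + 0.0128 = 0.0256 ≈ 0.026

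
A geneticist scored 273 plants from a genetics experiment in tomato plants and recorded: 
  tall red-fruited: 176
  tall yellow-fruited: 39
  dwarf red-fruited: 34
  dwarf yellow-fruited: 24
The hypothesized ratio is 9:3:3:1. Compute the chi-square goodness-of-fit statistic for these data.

Expected counts for N = 273 under a 9:3:3:1 ratio (total parts = 16):
  tall red-fruited: 273 × 9/16 = 153.5625
  tall yellow-fruited: 273 × 3/16 = 51.1875
  dwarf red-fruited: 273 × 3/16 = 51.1875
  dwarf yellow-fruited: 273 × 1/16 = 17.0625
χ² = Σ (O − E)² / E
  tall red-fruited: (176 − 153.5625)² / 153.5625 = 3.2784
  tall yellow-fruited: (39 − 51.1875)² / 51.1875 = 2.9018
  dwarf red-fruited: (34 − 51.1875)² / 51.1875 = 5.7711
  dwarf yellow-fruited: (24 − 17.0625)² / 17.0625 = 2.8207
χ² = 3.2784 + 2.9018 + 5.7711 + 2.8207 = 14.772

14.772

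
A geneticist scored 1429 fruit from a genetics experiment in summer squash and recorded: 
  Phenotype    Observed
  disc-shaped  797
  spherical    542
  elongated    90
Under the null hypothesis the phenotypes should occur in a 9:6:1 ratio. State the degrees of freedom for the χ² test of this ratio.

2

A goodness-of-fit test with 3 phenotype classes has df = 3 − 1 = 2.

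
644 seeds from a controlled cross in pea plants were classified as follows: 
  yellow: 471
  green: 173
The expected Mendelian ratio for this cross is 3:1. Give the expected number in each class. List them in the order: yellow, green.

Under the 3:1 hypothesis (Σ ratio = 4, N = 644):
  yellow: 644 × 3/4 = 483
  green: 644 × 1/4 = 161

483, 161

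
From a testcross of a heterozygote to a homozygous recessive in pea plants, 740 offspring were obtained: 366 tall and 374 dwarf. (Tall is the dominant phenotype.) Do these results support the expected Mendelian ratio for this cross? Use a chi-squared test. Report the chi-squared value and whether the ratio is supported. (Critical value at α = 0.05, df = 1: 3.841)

0.086; consistent

A testcross of a heterozygote (Aa × aa) gives a 1:1 phenotypic ratio.
Expected counts for N = 740 under a 1:1 ratio (total parts = 2):
  tall: 740 × 1/2 = 370
  dwarf: 740 × 1/2 = 370
χ² = Σ (O − E)² / E
  tall: (366 − 370)² / 370 = 0.0432
  dwarf: (374 − 370)² / 370 = 0.0432
χ² = 0.0432 + 0.0432 = 0.0864 ≈ 0.086
Degrees of freedom = 2 − 1 = 1; critical value at α = 0.05 is 3.841.
Since 0.086 < 3.841, we fail to reject the null hypothesis — the data are consistent with the 1:1 ratio.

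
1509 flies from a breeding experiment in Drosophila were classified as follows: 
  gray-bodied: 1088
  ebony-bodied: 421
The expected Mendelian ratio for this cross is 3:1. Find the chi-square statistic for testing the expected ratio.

6.765

The 3:1 ratio has 4 parts, so with N = 1509 the expected counts are:
  gray-bodied: 1509 × 3/4 = 1131.75
  ebony-bodied: 1509 × 1/4 = 377.25
χ² = Σ (O − E)² / E
  gray-bodied: (1088 − 1131.75)² / 1131.75 = 1.6912
  ebony-bodied: (421 − 377.25)² / 377.25 = 5.0737
χ² = 1.6912 + 5.0737 = 6.7649 ≈ 6.765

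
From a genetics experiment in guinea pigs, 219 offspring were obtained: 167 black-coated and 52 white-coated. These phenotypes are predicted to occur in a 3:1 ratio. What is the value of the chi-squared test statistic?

Total ratio parts = 4. Expected numbers out of 219:
  black-coated: 219 × 3/4 = 164.25
  white-coated: 219 × 1/4 = 54.75
χ² = Σ (O − E)² / E
  black-coated: (167 − 164.25)² / 164.25 = 0.0460
  white-coated: (52 − 54.75)² / 54.75 = 0.1381
χ² = 0.0460 + 0.1381 = 0.1841 ≈ 0.184

0.184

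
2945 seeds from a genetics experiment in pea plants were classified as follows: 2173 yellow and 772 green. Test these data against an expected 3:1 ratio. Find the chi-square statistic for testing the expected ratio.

2.315

Total ratio parts = 4. Expected numbers out of 2945:
  yellow: 2945 × 3/4 = 2208.75
  green: 2945 × 1/4 = 736.25
χ² = Σ (O − E)² / E
  yellow: (2173 − 2208.75)² / 2208.75 = 0.5786
  green: (772 − 736.25)² / 736.25 = 1.7359
χ² = 0.5786 + 1.7359 = 2.3145 ≈ 2.315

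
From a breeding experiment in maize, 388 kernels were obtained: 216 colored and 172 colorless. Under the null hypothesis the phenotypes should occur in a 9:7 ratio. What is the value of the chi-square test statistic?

Expected counts for N = 388 under a 9:7 ratio (total parts = 16):
  colored: 388 × 9/16 = 218.25
  colorless: 388 × 7/16 = 169.75
χ² = Σ (O − E)² / E
  colored: (216 − 218.25)² / 218.25 = 0.0232
  colorless: (172 − 169.75)² / 169.75 = 0.0298
χ² = 0.0232 + 0.0298 = 0.053

0.053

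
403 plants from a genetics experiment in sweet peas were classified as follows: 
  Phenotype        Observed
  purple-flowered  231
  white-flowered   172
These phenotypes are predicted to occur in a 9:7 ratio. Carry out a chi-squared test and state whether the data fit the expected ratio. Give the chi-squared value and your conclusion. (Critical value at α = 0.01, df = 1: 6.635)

0.188; consistent

Under the 9:7 hypothesis (Σ ratio = 16, N = 403):
  purple-flowered: 403 × 9/16 = 226.6875
  white-flowered: 403 × 7/16 = 176.3125
χ² = Σ (O − E)² / E
  purple-flowered: (231 − 226.6875)² / 226.6875 = 0.0820
  white-flowered: (172 − 176.3125)² / 176.3125 = 0.1055
χ² = 0.0820 + 0.1055 = 0.1875 ≈ 0.188
Degrees of freedom = 2 − 1 = 1; critical value at α = 0.01 is 6.635.
Since 0.188 < 6.635, we fail to reject the null hypothesis — the data are consistent with the 9:7 ratio.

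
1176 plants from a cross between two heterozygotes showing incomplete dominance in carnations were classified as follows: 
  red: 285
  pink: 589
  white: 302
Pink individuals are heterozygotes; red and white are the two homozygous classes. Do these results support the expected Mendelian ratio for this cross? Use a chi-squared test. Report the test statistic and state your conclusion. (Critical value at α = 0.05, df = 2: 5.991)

0.495; consistent

With incomplete dominance, a heterozygote × heterozygote cross gives a 1:2:1 phenotypic ratio.
Total ratio parts = 4. Expected numbers out of 1176:
  red: 1176 × 1/4 = 294
  pink: 1176 × 2/4 = 588
  white: 1176 × 1/4 = 294
χ² = Σ (O − E)² / E
  red: (285 − 294)² / 294 = 0.2755
  pink: (589 − 588)² / 588 = 0.0017
  white: (302 − 294)² / 294 = 0.2177
χ² = 0.2755 + 0.0017 + 0.2177 = 0.4949 ≈ 0.495
Degrees of freedom = 3 − 1 = 2; critical value at α = 0.05 is 5.991.
Since 0.495 < 5.991, we fail to reject the null hypothesis — the data are consistent with the 1:2:1 ratio.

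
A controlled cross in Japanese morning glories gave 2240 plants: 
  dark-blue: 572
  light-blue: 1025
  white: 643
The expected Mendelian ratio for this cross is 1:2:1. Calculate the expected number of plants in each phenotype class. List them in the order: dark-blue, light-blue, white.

560, 1120, 560

Expected counts for N = 2240 under a 1:2:1 ratio (total parts = 4):
  dark-blue: 2240 × 1/4 = 560
  light-blue: 2240 × 2/4 = 1120
  white: 2240 × 1/4 = 560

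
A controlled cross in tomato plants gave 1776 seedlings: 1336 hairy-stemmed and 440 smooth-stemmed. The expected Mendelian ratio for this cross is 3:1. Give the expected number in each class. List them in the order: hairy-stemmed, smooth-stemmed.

1332, 444

Expected counts for N = 1776 under a 3:1 ratio (total parts = 4):
  hairy-stemmed: 1776 × 3/4 = 1332
  smooth-stemmed: 1776 × 1/4 = 444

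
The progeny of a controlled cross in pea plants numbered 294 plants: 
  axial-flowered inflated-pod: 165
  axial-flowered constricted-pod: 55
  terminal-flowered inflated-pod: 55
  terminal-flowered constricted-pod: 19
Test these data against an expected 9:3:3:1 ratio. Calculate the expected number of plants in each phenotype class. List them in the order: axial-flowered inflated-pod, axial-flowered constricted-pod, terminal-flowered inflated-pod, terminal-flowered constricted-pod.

Expected counts for N = 294 under a 9:3:3:1 ratio (total parts = 16):
  axial-flowered inflated-pod: 294 × 9/16 = 165.375
  axial-flowered constricted-pod: 294 × 3/16 = 55.125
  terminal-flowered inflated-pod: 294 × 3/16 = 55.125
  terminal-flowered constricted-pod: 294 × 1/16 = 18.375

165.375, 55.125, 55.125, 18.375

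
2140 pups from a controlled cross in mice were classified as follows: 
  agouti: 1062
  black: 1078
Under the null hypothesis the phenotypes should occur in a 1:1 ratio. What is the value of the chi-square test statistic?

Under the 1:1 hypothesis (Σ ratio = 2, N = 2140):
  agouti: 2140 × 1/2 = 1070
  black: 2140 × 1/2 = 1070
χ² = Σ (O − E)² / E
  agouti: (1062 − 1070)² / 1070 = 0.0598
  black: (1078 − 1070)² / 1070 = 0.0598
χ² = 0.0598 + 0.0598 = 0.1196 ≈ 0.120

0.120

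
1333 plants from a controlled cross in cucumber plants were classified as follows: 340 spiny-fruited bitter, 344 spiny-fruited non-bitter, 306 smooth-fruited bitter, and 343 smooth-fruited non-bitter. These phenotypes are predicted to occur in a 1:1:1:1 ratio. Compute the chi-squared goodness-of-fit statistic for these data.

Under the 1:1:1:1 hypothesis (Σ ratio = 4, N = 1333):
  spiny-fruited bitter: 1333 × 1/4 = 333.25
  spiny-fruited non-bitter: 1333 × 1/4 = 333.25
  smooth-fruited bitter: 1333 × 1/4 = 333.25
  smooth-fruited non-bitter: 1333 × 1/4 = 333.25
χ² = Σ (O − E)² / E
  spiny-fruited bitter: (340 − 333.25)² / 333.25 = 0.1367
  spiny-fruited non-bitter: (344 − 333.25)² / 333.25 = 0.3468
  smooth-fruited bitter: (306 − 333.25)² / 333.25 = 2.2282
  smooth-fruited non-bitter: (343 − 333.25)² / 333.25 = 0.2853
χ² = 0.1367 + 0.3468 + 2.2282 + 0.2853 = 2.997

2.997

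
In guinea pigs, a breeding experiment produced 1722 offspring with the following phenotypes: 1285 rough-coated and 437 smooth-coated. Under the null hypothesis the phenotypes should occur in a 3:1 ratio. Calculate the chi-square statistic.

The 3:1 ratio has 4 parts, so with N = 1722 the expected counts are:
  rough-coated: 1722 × 3/4 = 1291.5
  smooth-coated: 1722 × 1/4 = 430.5
χ² = Σ (O − E)² / E
  rough-coated: (1285 − 1291.5)² / 1291.5 = 0.0327
  smooth-coated: (437 − 430.5)² / 430.5 = 0.0981
χ² = 0.0327 + 0.0981 = 0.1308 ≈ 0.131

0.131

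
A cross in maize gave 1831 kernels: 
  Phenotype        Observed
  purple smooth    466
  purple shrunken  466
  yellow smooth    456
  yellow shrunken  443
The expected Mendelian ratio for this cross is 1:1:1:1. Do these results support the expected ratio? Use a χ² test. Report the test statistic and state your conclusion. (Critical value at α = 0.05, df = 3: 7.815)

0.779; consistent

Total ratio parts = 4. Expected numbers out of 1831:
  purple smooth: 1831 × 1/4 = 457.75
  purple shrunken: 1831 × 1/4 = 457.75
  yellow smooth: 1831 × 1/4 = 457.75
  yellow shrunken: 1831 × 1/4 = 457.75
χ² = Σ (O − E)² / E
  purple smooth: (466 − 457.75)² / 457.75 = 0.1487
  purple shrunken: (466 − 457.75)² / 457.75 = 0.1487
  yellow smooth: (456 − 457.75)² / 457.75 = 0.0067
  yellow shrunken: (443 − 457.75)² / 457.75 = 0.4753
χ² = 0.1487 + 0.1487 + 0.0067 + 0.4753 = 0.7794 ≈ 0.779
Degrees of freedom = 4 − 1 = 3; critical value at α = 0.05 is 7.815.
Since 0.779 < 7.815, we fail to reject the null hypothesis — the data are consistent with the 1:1:1:1 ratio.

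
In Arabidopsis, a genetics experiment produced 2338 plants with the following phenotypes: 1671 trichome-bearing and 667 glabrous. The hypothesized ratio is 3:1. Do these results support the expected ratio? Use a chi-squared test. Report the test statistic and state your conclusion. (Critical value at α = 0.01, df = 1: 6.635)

The 3:1 ratio has 4 parts, so with N = 2338 the expected counts are:
  trichome-bearing: 2338 × 3/4 = 1753.5
  glabrous: 2338 × 1/4 = 584.5
χ² = Σ (O − E)² / E
  trichome-bearing: (1671 − 1753.5)² / 1753.5 = 3.8815
  glabrous: (667 − 584.5)² / 584.5 = 11.6446
χ² = 3.8815 + 11.6446 = 15.5261 ≈ 15.526
Degrees of freedom = 2 − 1 = 1; critical value at α = 0.01 is 6.635.
Since 15.526 > 6.635, we reject the null hypothesis — the data do not fit the 3:1 ratio.

15.526; not consistent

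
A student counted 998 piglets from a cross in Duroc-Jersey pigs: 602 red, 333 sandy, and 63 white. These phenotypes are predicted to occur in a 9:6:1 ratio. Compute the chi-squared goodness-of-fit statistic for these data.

7.493

Expected counts for N = 998 under a 9:6:1 ratio (total parts = 16):
  red: 998 × 9/16 = 561.375
  sandy: 998 × 6/16 = 374.25
  white: 998 × 1/16 = 62.375
χ² = Σ (O − E)² / E
  red: (602 − 561.375)² / 561.375 = 2.9399
  sandy: (333 − 374.25)² / 374.25 = 4.5466
  white: (63 − 62.375)² / 62.375 = 0.0063
χ² = 2.9399 + 4.5466 + 0.0063 = 7.4928 ≈ 7.493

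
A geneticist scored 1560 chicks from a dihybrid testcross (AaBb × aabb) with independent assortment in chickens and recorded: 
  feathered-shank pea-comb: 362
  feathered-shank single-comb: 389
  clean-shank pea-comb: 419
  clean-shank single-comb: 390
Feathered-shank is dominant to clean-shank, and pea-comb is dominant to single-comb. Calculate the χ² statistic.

A dihybrid testcross with independent assortment gives a 1:1:1:1 ratio.
The 1:1:1:1 ratio has 4 parts, so with N = 1560 the expected counts are:
  feathered-shank pea-comb: 1560 × 1/4 = 390
  feathered-shank single-comb: 1560 × 1/4 = 390
  clean-shank pea-comb: 1560 × 1/4 = 390
  clean-shank single-comb: 1560 × 1/4 = 390
χ² = Σ (O − E)² / E
  feathered-shank pea-comb: (362 − 390)² / 390 = 2.0103
  feathered-shank single-comb: (389 − 390)² / 390 = 0.0026
  clean-shank pea-comb: (419 − 390)² / 390 = 2.1564
  clean-shank single-comb: (390 − 390)² / 390 = 0.0000
χ² = 2.0103 + 0.0026 + 2.1564 + 0.0000 = 4.1693 ≈ 4.169

4.169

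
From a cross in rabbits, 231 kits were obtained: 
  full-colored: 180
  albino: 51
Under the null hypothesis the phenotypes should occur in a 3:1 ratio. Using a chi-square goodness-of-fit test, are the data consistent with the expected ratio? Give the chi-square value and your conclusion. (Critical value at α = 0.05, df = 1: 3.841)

1.052; consistent

The 3:1 ratio has 4 parts, so with N = 231 the expected counts are:
  full-colored: 231 × 3/4 = 173.25
  albino: 231 × 1/4 = 57.75
χ² = Σ (O − E)² / E
  full-colored: (180 − 173.25)² / 173.25 = 0.2630
  albino: (51 − 57.75)² / 57.75 = 0.7890
χ² = 0.2630 + 0.7890 = 1.052
Degrees of freedom = 2 − 1 = 1; critical value at α = 0.05 is 3.841.
Since 1.052 < 3.841, we fail to reject the null hypothesis — the data are consistent with the 3:1 ratio.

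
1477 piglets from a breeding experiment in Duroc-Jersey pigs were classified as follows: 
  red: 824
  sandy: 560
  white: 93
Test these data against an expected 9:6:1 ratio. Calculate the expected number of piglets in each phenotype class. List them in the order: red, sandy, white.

Under the 9:6:1 hypothesis (Σ ratio = 16, N = 1477):
  red: 1477 × 9/16 = 830.8125
  sandy: 1477 × 6/16 = 553.875
  white: 1477 × 1/16 = 92.3125

830.8125, 553.875, 92.3125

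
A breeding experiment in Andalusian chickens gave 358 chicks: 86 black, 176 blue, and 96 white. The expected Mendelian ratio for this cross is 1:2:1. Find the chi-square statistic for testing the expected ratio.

0.659

Expected counts for N = 358 under a 1:2:1 ratio (total parts = 4):
  black: 358 × 1/4 = 89.5
  blue: 358 × 2/4 = 179
  white: 358 × 1/4 = 89.5
χ² = Σ (O − E)² / E
  black: (86 − 89.5)² / 89.5 = 0.1369
  blue: (176 − 179)² / 179 = 0.0503
  white: (96 − 89.5)² / 89.5 = 0.4721
χ² = 0.1369 + 0.0503 + 0.4721 = 0.6593 ≈ 0.659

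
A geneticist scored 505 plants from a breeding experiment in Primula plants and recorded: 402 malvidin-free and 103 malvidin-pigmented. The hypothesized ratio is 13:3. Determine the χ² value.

0.898

Under the 13:3 hypothesis (Σ ratio = 16, N = 505):
  malvidin-free: 505 × 13/16 = 410.3125
  malvidin-pigmented: 505 × 3/16 = 94.6875
χ² = Σ (O − E)² / E
  malvidin-free: (402 − 410.3125)² / 410.3125 = 0.1684
  malvidin-pigmented: (103 − 94.6875)² / 94.6875 = 0.7297
χ² = 0.1684 + 0.7297 = 0.8981 ≈ 0.898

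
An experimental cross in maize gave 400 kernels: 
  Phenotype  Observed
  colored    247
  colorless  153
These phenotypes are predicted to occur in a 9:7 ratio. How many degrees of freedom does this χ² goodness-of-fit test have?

A goodness-of-fit test with 2 phenotype classes has df = 2 − 1 = 1.

1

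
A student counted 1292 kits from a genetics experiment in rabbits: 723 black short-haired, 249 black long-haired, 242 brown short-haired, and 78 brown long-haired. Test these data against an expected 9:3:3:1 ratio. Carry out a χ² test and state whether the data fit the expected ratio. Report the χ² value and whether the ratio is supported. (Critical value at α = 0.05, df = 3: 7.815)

Expected counts for N = 1292 under a 9:3:3:1 ratio (total parts = 16):
  black short-haired: 1292 × 9/16 = 726.75
  black long-haired: 1292 × 3/16 = 242.25
  brown short-haired: 1292 × 3/16 = 242.25
  brown long-haired: 1292 × 1/16 = 80.75
χ² = Σ (O − E)² / E
  black short-haired: (723 − 726.75)² / 726.75 = 0.0193
  black long-haired: (249 − 242.25)² / 242.25 = 0.1881
  brown short-haired: (242 − 242.25)² / 242.25 = 0.0003
  brown long-haired: (78 − 80.75)² / 80.75 = 0.0937
χ² = 0.0193 + 0.1881 + 0.0003 + 0.0937 = 0.3014 ≈ 0.301
Degrees of freedom = 4 − 1 = 3; critical value at α = 0.05 is 7.815.
Since 0.301 < 7.815, we fail to reject the null hypothesis — the data are consistent with the 9:3:3:1 ratio.

0.301; consistent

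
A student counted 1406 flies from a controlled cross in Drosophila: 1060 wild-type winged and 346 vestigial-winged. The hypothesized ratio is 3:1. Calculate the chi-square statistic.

Under the 3:1 hypothesis (Σ ratio = 4, N = 1406):
  wild-type winged: 1406 × 3/4 = 1054.5
  vestigial-winged: 1406 × 1/4 = 351.5
χ² = Σ (O − E)² / E
  wild-type winged: (1060 − 1054.5)² / 1054.5 = 0.0287
  vestigial-winged: (346 − 351.5)² / 351.5 = 0.0861
χ² = 0.0287 + 0.0861 = 0.1148 ≈ 0.115

0.115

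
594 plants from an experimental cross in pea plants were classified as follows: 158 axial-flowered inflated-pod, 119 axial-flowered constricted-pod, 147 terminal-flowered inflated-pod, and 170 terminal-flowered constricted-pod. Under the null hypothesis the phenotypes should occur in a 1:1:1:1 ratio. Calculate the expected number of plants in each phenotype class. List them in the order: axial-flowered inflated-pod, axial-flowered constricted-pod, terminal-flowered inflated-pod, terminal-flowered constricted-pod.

148.5, 148.5, 148.5, 148.5

The 1:1:1:1 ratio has 4 parts, so with N = 594 the expected counts are:
  axial-flowered inflated-pod: 594 × 1/4 = 148.5
  axial-flowered constricted-pod: 594 × 1/4 = 148.5
  terminal-flowered inflated-pod: 594 × 1/4 = 148.5
  terminal-flowered constricted-pod: 594 × 1/4 = 148.5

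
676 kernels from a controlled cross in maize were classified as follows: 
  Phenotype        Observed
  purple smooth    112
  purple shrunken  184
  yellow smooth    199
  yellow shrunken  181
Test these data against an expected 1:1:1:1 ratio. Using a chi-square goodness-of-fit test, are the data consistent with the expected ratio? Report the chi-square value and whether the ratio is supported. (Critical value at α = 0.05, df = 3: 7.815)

26.734; not consistent

Total ratio parts = 4. Expected numbers out of 676:
  purple smooth: 676 × 1/4 = 169
  purple shrunken: 676 × 1/4 = 169
  yellow smooth: 676 × 1/4 = 169
  yellow shrunken: 676 × 1/4 = 169
χ² = Σ (O − E)² / E
  purple smooth: (112 − 169)² / 169 = 19.2249
  purple shrunken: (184 − 169)² / 169 = 1.3314
  yellow smooth: (199 − 169)² / 169 = 5.3254
  yellow shrunken: (181 − 169)² / 169 = 0.8521
χ² = 19.2249 + 1.3314 + 5.3254 + 0.8521 = 26.7338 ≈ 26.734
Degrees of freedom = 4 − 1 = 3; critical value at α = 0.05 is 7.815.
Since 26.734 > 7.815, we reject the null hypothesis — the data do not fit the 1:1:1:1 ratio.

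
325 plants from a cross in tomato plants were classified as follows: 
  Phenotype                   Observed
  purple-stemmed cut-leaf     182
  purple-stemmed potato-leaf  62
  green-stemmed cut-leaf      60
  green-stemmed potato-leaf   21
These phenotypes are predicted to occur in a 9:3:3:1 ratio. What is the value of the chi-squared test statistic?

The 9:3:3:1 ratio has 16 parts, so with N = 325 the expected counts are:
  purple-stemmed cut-leaf: 325 × 9/16 = 182.8125
  purple-stemmed potato-leaf: 325 × 3/16 = 60.9375
  green-stemmed cut-leaf: 325 × 3/16 = 60.9375
  green-stemmed potato-leaf: 325 × 1/16 = 20.3125
χ² = Σ (O − E)² / E
  purple-stemmed cut-leaf: (182 − 182.8125)² / 182.8125 = 0.0036
  purple-stemmed potato-leaf: (62 − 60.9375)² / 60.9375 = 0.0185
  green-stemmed cut-leaf: (60 − 60.9375)² / 60.9375 = 0.0144
  green-stemmed potato-leaf: (21 − 20.3125)² / 20.3125 = 0.0233
χ² = 0.0036 + 0.0185 + 0.0144 + 0.0233 = 0.0598 ≈ 0.060

0.060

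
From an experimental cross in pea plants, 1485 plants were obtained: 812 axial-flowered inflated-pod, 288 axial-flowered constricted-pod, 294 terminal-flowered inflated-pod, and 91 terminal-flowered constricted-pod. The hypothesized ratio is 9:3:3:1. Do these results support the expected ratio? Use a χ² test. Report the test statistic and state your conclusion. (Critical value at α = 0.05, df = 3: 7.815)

The 9:3:3:1 ratio has 16 parts, so with N = 1485 the expected counts are:
  axial-flowered inflated-pod: 1485 × 9/16 = 835.3125
  axial-flowered constricted-pod: 1485 × 3/16 = 278.4375
  terminal-flowered inflated-pod: 1485 × 3/16 = 278.4375
  terminal-flowered constricted-pod: 1485 × 1/16 = 92.8125
χ² = Σ (O − E)² / E
  axial-flowered inflated-pod: (812 − 835.3125)² / 835.3125 = 0.6506
  axial-flowered constricted-pod: (288 − 278.4375)² / 278.4375 = 0.3284
  terminal-flowered inflated-pod: (294 − 278.4375)² / 278.4375 = 0.8698
  terminal-flowered constricted-pod: (91 − 92.8125)² / 92.8125 = 0.0354
χ² = 0.6506 + 0.3284 + 0.8698 + 0.0354 = 1.8842 ≈ 1.884
Degrees of freedom = 4 − 1 = 3; critical value at α = 0.05 is 7.815.
Since 1.884 < 7.815, we fail to reject the null hypothesis — the data are consistent with the 9:3:3:1 ratio.

1.884; consistent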